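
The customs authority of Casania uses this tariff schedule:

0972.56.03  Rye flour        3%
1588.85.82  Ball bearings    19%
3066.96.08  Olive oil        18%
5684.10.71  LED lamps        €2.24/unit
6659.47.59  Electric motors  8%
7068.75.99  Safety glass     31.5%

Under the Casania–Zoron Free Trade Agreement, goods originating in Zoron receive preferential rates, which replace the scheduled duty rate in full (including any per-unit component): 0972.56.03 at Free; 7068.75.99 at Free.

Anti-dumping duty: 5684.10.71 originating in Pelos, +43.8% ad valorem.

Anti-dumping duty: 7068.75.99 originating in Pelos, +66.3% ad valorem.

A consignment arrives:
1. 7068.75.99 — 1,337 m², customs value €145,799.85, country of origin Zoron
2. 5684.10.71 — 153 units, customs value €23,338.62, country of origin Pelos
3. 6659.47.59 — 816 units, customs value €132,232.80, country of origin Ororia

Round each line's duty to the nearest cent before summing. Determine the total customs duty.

Line 1 (7068.75.99, Zoron, 1,337 m², €145,799.85):
Base rate for 7068.75.99 is 31.5%.
Origin Zoron qualifies under the Casania–Zoron agreement and 7068.75.99 is covered: preferential rate Free applies instead.
The additional-duty order on 7068.75.99 targets Pelos, not Zoron; it does not apply.
Duty = €145,799.85 × 0% = €0.00.
Line 2 (5684.10.71, Pelos, 153 units, €23,338.62):
Base rate for 5684.10.71 is €2.24/unit.
Additional duty on 5684.10.71 from Pelos: +43.8% ad valorem. Applied ad valorem rate = 43.8%.
Duty = €23,338.62 × 43.8% + 153 × €2.24 = €10,565.04.
Line 3 (6659.47.59, Ororia, 816 units, €132,232.80):
Base rate for 6659.47.59 is 8%.
Duty = €132,232.80 × 8% = €10,578.62.
Total = €0.00 + €10,565.04 + €10,578.62 = €21,143.66.

€21,143.66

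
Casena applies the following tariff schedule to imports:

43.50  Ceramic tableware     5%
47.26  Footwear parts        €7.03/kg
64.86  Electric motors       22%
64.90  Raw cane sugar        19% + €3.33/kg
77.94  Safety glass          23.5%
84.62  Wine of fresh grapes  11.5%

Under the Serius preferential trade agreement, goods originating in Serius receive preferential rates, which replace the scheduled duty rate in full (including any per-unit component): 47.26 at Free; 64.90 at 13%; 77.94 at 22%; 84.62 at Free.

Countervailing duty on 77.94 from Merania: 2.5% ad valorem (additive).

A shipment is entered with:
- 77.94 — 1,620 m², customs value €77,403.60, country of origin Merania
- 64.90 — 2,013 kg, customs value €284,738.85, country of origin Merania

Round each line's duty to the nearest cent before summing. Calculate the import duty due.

€80,928.61

Line 1 (77.94, Merania, 1,620 m², €77,403.60):
Base rate for 77.94 is 23.5%.
77.94 has an FTA preferential rate, but origin Merania is not Serius; base rate stands.
Additional duty on 77.94 from Merania: +2.5%. Applied ad valorem rate: 23.5% + 2.5% = 26%.
Duty = €77,403.60 × 26% = €20,124.94.
Line 2 (64.90, Merania, 2,013 kg, €284,738.85):
Base rate for 64.90 is 19% + €3.33/kg.
64.90 has an FTA preferential rate, but origin Merania is not Serius; base rate stands.
Duty = €284,738.85 × 19% + 2,013 × €3.33 = €60,803.67.
Total = €20,124.94 + €60,803.67 = €80,928.61.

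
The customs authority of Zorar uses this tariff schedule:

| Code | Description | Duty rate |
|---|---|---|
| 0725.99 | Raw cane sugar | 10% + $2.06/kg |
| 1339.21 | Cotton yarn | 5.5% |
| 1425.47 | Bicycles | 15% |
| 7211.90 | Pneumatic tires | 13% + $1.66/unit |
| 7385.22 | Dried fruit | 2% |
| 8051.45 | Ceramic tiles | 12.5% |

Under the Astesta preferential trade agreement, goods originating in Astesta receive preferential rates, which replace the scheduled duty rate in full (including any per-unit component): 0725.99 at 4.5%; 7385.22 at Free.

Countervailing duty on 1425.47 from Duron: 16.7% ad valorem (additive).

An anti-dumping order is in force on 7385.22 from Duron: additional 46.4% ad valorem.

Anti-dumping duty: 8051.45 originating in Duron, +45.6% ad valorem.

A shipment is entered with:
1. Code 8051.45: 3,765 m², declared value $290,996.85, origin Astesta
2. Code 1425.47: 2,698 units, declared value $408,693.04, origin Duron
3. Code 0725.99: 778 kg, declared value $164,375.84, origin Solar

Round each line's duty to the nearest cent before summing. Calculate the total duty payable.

Line 1 (8051.45, Astesta, 3,765 m², $290,996.85):
Base rate for 8051.45 is 12.5%.
Origin Astesta is the FTA partner but 8051.45 is not on the preference list; base rate stands.
The additional-duty order on 8051.45 targets Duron, not Astesta; it does not apply.
Duty = $290,996.85 × 12.5% = $36,374.61.
Line 2 (1425.47, Duron, 2,698 units, $408,693.04):
Base rate for 1425.47 is 15%.
Additional duty on 1425.47 from Duron: +16.7%. Applied ad valorem rate: 15% + 16.7% = 31.7%.
Duty = $408,693.04 × 31.7% = $129,555.69.
Line 3 (0725.99, Solar, 778 kg, $164,375.84):
Base rate for 0725.99 is 10% + $2.06/kg.
0725.99 has an FTA preferential rate, but origin Solar is not Astesta; base rate stands.
Duty = $164,375.84 × 10% + 778 × $2.06 = $18,040.26.
Total = $36,374.61 + $129,555.69 + $18,040.26 = $183,970.56.

$183,970.56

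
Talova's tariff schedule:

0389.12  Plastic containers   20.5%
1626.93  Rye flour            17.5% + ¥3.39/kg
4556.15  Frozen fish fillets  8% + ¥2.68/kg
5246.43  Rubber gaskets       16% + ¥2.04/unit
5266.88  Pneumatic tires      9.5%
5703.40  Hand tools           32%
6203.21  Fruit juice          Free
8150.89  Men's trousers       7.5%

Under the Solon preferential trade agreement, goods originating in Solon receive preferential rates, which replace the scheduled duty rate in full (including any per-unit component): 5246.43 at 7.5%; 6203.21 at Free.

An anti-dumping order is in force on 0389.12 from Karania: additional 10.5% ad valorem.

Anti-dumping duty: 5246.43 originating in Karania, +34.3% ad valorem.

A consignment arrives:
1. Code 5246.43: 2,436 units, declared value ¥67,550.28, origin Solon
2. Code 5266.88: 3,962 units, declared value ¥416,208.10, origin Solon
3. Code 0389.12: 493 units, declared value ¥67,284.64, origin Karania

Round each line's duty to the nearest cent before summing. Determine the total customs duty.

¥65,464.28

Line 1 (5246.43, Solon, 2,436 units, ¥67,550.28):
Base rate for 5246.43 is 16% + ¥2.04/unit.
Origin Solon qualifies under the Talova–Solon agreement and 5246.43 is covered: preferential rate 7.5% applies instead.
The additional-duty order on 5246.43 targets Karania, not Solon; it does not apply.
Duty = ¥67,550.28 × 7.5% = ¥5,066.27.
Line 2 (5266.88, Solon, 3,962 units, ¥416,208.10):
Base rate for 5266.88 is 9.5%.
Origin Solon is the FTA partner but 5266.88 is not on the preference list; base rate stands.
Duty = ¥416,208.10 × 9.5% = ¥39,539.77.
Line 3 (0389.12, Karania, 493 units, ¥67,284.64):
Base rate for 0389.12 is 20.5%.
Additional duty on 0389.12 from Karania: +10.5%. Applied ad valorem rate: 20.5% + 10.5% = 31%.
Duty = ¥67,284.64 × 31% = ¥20,858.24.
Total = ¥5,066.27 + ¥39,539.77 + ¥20,858.24 = ¥65,464.28.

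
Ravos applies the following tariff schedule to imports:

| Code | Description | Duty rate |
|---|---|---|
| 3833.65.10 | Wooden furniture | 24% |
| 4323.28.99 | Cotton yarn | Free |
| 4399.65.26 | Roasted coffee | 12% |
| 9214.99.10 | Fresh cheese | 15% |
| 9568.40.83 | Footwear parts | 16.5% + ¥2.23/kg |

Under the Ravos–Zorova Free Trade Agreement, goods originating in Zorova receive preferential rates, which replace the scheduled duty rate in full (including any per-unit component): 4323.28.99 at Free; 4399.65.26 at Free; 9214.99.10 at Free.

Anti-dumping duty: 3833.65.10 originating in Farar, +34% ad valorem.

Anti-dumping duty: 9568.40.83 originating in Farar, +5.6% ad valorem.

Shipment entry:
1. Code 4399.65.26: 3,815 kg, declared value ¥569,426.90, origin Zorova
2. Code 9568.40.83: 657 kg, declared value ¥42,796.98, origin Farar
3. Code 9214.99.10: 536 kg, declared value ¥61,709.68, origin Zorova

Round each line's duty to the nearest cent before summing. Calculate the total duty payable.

¥10,923.24

Line 1 (4399.65.26, Zorova, 3,815 kg, ¥569,426.90):
Base rate for 4399.65.26 is 12%.
Origin Zorova qualifies under the Ravos–Zorova agreement and 4399.65.26 is covered: preferential rate Free applies instead.
Duty = ¥569,426.90 × 0% = ¥0.00.
Line 2 (9568.40.83, Farar, 657 kg, ¥42,796.98):
Base rate for 9568.40.83 is 16.5% + ¥2.23/kg.
Additional duty on 9568.40.83 from Farar: +5.6%. Applied ad valorem rate: 16.5% + 5.6% = 22.1%.
Duty = ¥42,796.98 × 22.1% + 657 × ¥2.23 = ¥10,923.24.
Line 3 (9214.99.10, Zorova, 536 kg, ¥61,709.68):
Base rate for 9214.99.10 is 15%.
Origin Zorova qualifies under the Ravos–Zorova agreement and 9214.99.10 is covered: preferential rate Free applies instead.
Duty = ¥61,709.68 × 0% = ¥0.00.
Total = ¥0.00 + ¥10,923.24 + ¥0.00 = ¥10,923.24.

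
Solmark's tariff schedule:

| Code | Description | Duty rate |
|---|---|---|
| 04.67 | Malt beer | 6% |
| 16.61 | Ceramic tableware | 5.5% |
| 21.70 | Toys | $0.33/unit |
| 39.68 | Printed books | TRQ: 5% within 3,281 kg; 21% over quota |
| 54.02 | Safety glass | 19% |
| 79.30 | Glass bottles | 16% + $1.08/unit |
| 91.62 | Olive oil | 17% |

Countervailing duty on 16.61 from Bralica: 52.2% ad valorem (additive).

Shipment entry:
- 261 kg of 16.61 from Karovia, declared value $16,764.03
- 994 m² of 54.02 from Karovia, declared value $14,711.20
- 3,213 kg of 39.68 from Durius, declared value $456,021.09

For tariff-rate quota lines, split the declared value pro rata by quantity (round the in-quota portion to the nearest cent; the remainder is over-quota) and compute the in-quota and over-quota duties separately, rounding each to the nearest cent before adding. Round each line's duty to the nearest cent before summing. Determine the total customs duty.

Line 1 (16.61, Karovia, 261 kg, $16,764.03):
Base rate for 16.61 is 5.5%.
The additional-duty order on 16.61 targets Bralica, not Karovia; it does not apply.
Duty = $16,764.03 × 5.5% = $922.02.
Line 2 (54.02, Karovia, 994 m², $14,711.20):
Base rate for 54.02 is 19%.
Duty = $14,711.20 × 19% = $2,795.13.
Line 3 (39.68, Durius, 3,213 kg, $456,021.09):
Code 39.68 is under a tariff-rate quota (threshold 3,281 kg). Quantity 3,213 kg is within the quota, so the in-quota rate 5% applies to the full value.
Duty = $456,021.09 × 5% = $22,801.05.
Total = $922.02 + $2,795.13 + $22,801.05 = $26,518.20.

$26,518.20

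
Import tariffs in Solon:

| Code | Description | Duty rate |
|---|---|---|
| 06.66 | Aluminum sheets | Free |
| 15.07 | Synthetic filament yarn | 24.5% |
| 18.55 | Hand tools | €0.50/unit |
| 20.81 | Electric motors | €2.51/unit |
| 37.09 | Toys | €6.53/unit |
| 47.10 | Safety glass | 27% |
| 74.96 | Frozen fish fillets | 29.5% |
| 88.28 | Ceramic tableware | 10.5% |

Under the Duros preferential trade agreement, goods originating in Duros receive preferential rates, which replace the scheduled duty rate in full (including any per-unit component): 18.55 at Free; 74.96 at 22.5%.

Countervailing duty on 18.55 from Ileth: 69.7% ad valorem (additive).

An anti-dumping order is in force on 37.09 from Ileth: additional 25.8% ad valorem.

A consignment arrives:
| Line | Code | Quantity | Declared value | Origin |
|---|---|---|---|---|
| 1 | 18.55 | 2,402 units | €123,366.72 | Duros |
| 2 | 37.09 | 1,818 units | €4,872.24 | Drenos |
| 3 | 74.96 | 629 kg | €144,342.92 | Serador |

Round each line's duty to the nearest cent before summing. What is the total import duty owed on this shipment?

€54,452.70

Line 1 (18.55, Duros, 2,402 units, €123,366.72):
Base rate for 18.55 is €0.50/unit.
Origin Duros qualifies under the Solon–Duros agreement and 18.55 is covered: preferential rate Free applies instead.
The additional-duty order on 18.55 targets Ileth, not Duros; it does not apply.
Duty = €123,366.72 × 0% = €0.00.
Line 2 (37.09, Drenos, 1,818 units, €4,872.24):
Base rate for 37.09 is €6.53/unit.
The additional-duty order on 37.09 targets Ileth, not Drenos; it does not apply.
Duty = 1,818 × €6.53 = €11,871.54.
Line 3 (74.96, Serador, 629 kg, €144,342.92):
Base rate for 74.96 is 29.5%.
74.96 has an FTA preferential rate, but origin Serador is not Duros; base rate stands.
Duty = €144,342.92 × 29.5% = €42,581.16.
Total = €0.00 + €11,871.54 + €42,581.16 = €54,452.70.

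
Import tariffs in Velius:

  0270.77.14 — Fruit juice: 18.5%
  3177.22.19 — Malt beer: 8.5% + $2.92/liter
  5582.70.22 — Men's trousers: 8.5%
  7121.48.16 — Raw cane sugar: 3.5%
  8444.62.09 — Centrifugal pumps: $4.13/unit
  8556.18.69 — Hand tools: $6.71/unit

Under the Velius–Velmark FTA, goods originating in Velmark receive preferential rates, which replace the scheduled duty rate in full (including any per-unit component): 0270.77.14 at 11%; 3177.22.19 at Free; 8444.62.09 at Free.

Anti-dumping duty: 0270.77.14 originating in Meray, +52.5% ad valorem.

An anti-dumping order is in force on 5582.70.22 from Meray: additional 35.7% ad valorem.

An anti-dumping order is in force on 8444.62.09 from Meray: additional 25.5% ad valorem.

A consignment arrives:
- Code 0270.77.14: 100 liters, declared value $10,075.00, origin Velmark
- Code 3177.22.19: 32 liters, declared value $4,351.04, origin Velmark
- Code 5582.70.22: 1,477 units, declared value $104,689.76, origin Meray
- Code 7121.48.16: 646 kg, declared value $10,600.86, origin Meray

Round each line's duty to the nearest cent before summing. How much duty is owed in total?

$47,752.15

Line 1 (0270.77.14, Velmark, 100 liters, $10,075.00):
Base rate for 0270.77.14 is 18.5%.
Origin Velmark qualifies under the Velius–Velmark agreement and 0270.77.14 is covered: preferential rate 11% applies instead.
The additional-duty order on 0270.77.14 targets Meray, not Velmark; it does not apply.
Duty = $10,075.00 × 11% = $1,108.25.
Line 2 (3177.22.19, Velmark, 32 liters, $4,351.04):
Base rate for 3177.22.19 is 8.5% + $2.92/liter.
Origin Velmark qualifies under the Velius–Velmark agreement and 3177.22.19 is covered: preferential rate Free applies instead.
Duty = $4,351.04 × 0% = $0.00.
Line 3 (5582.70.22, Meray, 1,477 units, $104,689.76):
Base rate for 5582.70.22 is 8.5%.
Additional duty on 5582.70.22 from Meray: +35.7%. Applied ad valorem rate: 8.5% + 35.7% = 44.2%.
Duty = $104,689.76 × 44.2% = $46,272.87.
Line 4 (7121.48.16, Meray, 646 kg, $10,600.86):
Base rate for 7121.48.16 is 3.5%.
Duty = $10,600.86 × 3.5% = $371.03.
Total = $1,108.25 + $0.00 + $46,272.87 + $371.03 = $47,752.15.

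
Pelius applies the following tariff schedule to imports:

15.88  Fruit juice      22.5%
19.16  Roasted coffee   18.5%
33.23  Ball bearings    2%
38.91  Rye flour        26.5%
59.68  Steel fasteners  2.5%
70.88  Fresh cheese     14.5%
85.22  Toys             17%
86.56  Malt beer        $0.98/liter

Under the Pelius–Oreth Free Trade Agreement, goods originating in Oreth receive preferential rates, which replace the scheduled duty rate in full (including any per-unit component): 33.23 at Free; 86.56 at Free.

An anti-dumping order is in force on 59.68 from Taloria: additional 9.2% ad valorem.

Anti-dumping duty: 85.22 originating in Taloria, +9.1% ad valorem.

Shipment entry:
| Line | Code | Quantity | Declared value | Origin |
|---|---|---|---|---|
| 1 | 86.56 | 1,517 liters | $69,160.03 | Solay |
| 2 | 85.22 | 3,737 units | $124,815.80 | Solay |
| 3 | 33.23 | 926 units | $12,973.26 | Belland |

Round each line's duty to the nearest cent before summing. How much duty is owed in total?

$22,964.82

Line 1 (86.56, Solay, 1,517 liters, $69,160.03):
Base rate for 86.56 is $0.98/liter.
86.56 has an FTA preferential rate, but origin Solay is not Oreth; base rate stands.
Duty = 1,517 × $0.98 = $1,486.66.
Line 2 (85.22, Solay, 3,737 units, $124,815.80):
Base rate for 85.22 is 17%.
The additional-duty order on 85.22 targets Taloria, not Solay; it does not apply.
Duty = $124,815.80 × 17% = $21,218.69.
Line 3 (33.23, Belland, 926 units, $12,973.26):
Base rate for 33.23 is 2%.
33.23 has an FTA preferential rate, but origin Belland is not Oreth; base rate stands.
Duty = $12,973.26 × 2% = $259.47.
Total = $1,486.66 + $21,218.69 + $259.47 = $22,964.82.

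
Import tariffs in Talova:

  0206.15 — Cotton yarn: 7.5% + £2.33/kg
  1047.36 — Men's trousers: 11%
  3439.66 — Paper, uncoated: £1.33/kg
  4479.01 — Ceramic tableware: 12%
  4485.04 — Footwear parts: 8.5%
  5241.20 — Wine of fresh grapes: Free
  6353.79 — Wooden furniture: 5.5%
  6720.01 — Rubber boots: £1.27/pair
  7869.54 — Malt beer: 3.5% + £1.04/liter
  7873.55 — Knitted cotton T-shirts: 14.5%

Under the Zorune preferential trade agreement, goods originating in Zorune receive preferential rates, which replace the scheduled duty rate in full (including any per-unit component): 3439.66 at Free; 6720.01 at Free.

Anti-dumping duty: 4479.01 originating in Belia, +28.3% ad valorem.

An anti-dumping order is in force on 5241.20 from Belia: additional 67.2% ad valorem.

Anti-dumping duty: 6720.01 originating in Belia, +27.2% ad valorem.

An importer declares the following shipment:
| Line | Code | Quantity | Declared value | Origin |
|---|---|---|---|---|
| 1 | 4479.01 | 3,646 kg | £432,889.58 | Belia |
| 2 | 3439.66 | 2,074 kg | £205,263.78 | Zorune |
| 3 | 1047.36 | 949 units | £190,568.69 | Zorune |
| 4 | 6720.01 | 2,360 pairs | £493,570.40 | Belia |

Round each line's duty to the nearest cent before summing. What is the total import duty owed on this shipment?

Line 1 (4479.01, Belia, 3,646 kg, £432,889.58):
Base rate for 4479.01 is 12%.
Additional duty on 4479.01 from Belia: +28.3%. Applied ad valorem rate: 12% + 28.3% = 40.3%.
Duty = £432,889.58 × 40.3% = £174,454.50.
Line 2 (3439.66, Zorune, 2,074 kg, £205,263.78):
Base rate for 3439.66 is £1.33/kg.
Origin Zorune qualifies under the Talova–Zorune agreement and 3439.66 is covered: preferential rate Free applies instead.
Duty = £205,263.78 × 0% = £0.00.
Line 3 (1047.36, Zorune, 949 units, £190,568.69):
Base rate for 1047.36 is 11%.
Origin Zorune is the FTA partner but 1047.36 is not on the preference list; base rate stands.
Duty = £190,568.69 × 11% = £20,962.56.
Line 4 (6720.01, Belia, 2,360 pairs, £493,570.40):
Base rate for 6720.01 is £1.27/pair.
6720.01 has an FTA preferential rate, but origin Belia is not Zorune; base rate stands.
Additional duty on 6720.01 from Belia: +27.2% ad valorem. Applied ad valorem rate = 27.2%.
Duty = £493,570.40 × 27.2% + 2,360 × £1.27 = £137,248.35.
Total = £174,454.50 + £0.00 + £20,962.56 + £137,248.35 = £332,665.41.

£332,665.41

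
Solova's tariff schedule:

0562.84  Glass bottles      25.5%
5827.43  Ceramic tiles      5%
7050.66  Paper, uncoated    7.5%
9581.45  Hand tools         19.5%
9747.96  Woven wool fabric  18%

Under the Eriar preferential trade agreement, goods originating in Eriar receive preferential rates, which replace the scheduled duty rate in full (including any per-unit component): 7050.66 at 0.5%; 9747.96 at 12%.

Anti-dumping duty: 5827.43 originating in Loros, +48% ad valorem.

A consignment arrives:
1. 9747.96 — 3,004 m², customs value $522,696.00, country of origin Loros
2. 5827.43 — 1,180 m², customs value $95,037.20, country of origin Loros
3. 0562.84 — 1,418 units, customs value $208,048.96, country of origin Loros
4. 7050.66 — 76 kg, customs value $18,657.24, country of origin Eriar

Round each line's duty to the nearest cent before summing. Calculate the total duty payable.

$197,600.77

Line 1 (9747.96, Loros, 3,004 m², $522,696.00):
Base rate for 9747.96 is 18%.
9747.96 has an FTA preferential rate, but origin Loros is not Eriar; base rate stands.
Duty = $522,696.00 × 18% = $94,085.28.
Line 2 (5827.43, Loros, 1,180 m², $95,037.20):
Base rate for 5827.43 is 5%.
Additional duty on 5827.43 from Loros: +48%. Applied ad valorem rate: 5% + 48% = 53%.
Duty = $95,037.20 × 53% = $50,369.72.
Line 3 (0562.84, Loros, 1,418 units, $208,048.96):
Base rate for 0562.84 is 25.5%.
Duty = $208,048.96 × 25.5% = $53,052.48.
Line 4 (7050.66, Eriar, 76 kg, $18,657.24):
Base rate for 7050.66 is 7.5%.
Origin Eriar qualifies under the Solova–Eriar agreement and 7050.66 is covered: preferential rate 0.5% applies instead.
Duty = $18,657.24 × 0.5% = $93.29.
Total = $94,085.28 + $50,369.72 + $53,052.48 + $93.29 = $197,600.77.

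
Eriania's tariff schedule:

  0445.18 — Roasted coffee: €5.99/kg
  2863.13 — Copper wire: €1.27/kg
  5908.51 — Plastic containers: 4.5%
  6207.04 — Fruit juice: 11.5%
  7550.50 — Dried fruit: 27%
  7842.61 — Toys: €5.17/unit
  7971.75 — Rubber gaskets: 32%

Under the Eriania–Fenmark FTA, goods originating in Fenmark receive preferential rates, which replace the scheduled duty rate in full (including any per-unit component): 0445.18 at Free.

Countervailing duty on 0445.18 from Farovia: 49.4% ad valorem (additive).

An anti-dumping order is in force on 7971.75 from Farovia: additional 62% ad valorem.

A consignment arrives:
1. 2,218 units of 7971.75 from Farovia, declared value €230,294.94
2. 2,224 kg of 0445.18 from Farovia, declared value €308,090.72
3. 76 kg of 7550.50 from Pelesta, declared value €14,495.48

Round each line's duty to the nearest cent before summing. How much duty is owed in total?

Line 1 (7971.75, Farovia, 2,218 units, €230,294.94):
Base rate for 7971.75 is 32%.
Additional duty on 7971.75 from Farovia: +62%. Applied ad valorem rate: 32% + 62% = 94%.
Duty = €230,294.94 × 94% = €216,477.24.
Line 2 (0445.18, Farovia, 2,224 kg, €308,090.72):
Base rate for 0445.18 is €5.99/kg.
0445.18 has an FTA preferential rate, but origin Farovia is not Fenmark; base rate stands.
Additional duty on 0445.18 from Farovia: +49.4% ad valorem. Applied ad valorem rate = 49.4%.
Duty = €308,090.72 × 49.4% + 2,224 × €5.99 = €165,518.58.
Line 3 (7550.50, Pelesta, 76 kg, €14,495.48):
Base rate for 7550.50 is 27%.
Duty = €14,495.48 × 27% = €3,913.78.
Total = €216,477.24 + €165,518.58 + €3,913.78 = €385,909.60.

€385,909.60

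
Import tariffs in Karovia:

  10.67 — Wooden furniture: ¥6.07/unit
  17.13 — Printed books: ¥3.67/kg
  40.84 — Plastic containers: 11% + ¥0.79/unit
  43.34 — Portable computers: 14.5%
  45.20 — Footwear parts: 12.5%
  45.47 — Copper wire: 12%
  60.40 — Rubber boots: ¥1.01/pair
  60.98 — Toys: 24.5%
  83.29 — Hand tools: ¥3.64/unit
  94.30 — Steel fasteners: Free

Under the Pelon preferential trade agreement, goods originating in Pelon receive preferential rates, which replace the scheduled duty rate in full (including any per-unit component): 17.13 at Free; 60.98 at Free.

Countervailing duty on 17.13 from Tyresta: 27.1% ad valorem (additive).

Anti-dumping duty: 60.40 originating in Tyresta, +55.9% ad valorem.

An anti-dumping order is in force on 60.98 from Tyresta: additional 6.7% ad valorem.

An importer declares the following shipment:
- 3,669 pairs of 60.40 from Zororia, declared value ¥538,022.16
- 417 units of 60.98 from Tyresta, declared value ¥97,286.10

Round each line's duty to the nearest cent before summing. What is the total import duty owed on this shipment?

¥34,058.95

Line 1 (60.40, Zororia, 3,669 pairs, ¥538,022.16):
Base rate for 60.40 is ¥1.01/pair.
The additional-duty order on 60.40 targets Tyresta, not Zororia; it does not apply.
Duty = 3,669 × ¥1.01 = ¥3,705.69.
Line 2 (60.98, Tyresta, 417 units, ¥97,286.10):
Base rate for 60.98 is 24.5%.
60.98 has an FTA preferential rate, but origin Tyresta is not Pelon; base rate stands.
Additional duty on 60.98 from Tyresta: +6.7%. Applied ad valorem rate: 24.5% + 6.7% = 31.2%.
Duty = ¥97,286.10 × 31.2% = ¥30,353.26.
Total = ¥3,705.69 + ¥30,353.26 = ¥34,058.95.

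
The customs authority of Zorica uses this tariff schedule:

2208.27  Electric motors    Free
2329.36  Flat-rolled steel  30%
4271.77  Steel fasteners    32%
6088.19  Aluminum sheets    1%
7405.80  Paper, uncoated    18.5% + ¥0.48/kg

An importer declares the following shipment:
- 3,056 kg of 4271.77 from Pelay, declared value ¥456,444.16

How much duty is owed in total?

Line 1 (4271.77, Pelay, 3,056 kg, ¥456,444.16):
Base rate for 4271.77 is 32%.
Duty = ¥456,444.16 × 32% = ¥146,062.13.

¥146,062.13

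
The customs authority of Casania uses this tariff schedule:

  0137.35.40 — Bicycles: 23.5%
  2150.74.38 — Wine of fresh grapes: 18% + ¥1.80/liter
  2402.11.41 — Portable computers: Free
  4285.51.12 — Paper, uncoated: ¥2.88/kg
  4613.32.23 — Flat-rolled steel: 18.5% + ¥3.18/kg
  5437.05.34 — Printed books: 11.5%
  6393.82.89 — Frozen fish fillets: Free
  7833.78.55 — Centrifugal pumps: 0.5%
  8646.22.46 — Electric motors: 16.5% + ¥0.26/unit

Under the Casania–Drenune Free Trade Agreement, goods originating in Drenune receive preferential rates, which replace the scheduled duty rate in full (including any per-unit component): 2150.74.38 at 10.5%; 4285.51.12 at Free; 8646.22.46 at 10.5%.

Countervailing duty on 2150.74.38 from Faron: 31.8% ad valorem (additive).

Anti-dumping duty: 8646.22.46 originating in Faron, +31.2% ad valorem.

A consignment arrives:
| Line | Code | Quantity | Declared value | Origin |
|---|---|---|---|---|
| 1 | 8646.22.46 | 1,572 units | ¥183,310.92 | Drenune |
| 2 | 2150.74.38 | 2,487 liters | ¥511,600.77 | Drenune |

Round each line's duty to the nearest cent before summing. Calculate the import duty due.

Line 1 (8646.22.46, Drenune, 1,572 units, ¥183,310.92):
Base rate for 8646.22.46 is 16.5% + ¥0.26/unit.
Origin Drenune qualifies under the Casania–Drenune agreement and 8646.22.46 is covered: preferential rate 10.5% applies instead.
The additional-duty order on 8646.22.46 targets Faron, not Drenune; it does not apply.
Duty = ¥183,310.92 × 10.5% = ¥19,247.65.
Line 2 (2150.74.38, Drenune, 2,487 liters, ¥511,600.77):
Base rate for 2150.74.38 is 18% + ¥1.80/liter.
Origin Drenune qualifies under the Casania–Drenune agreement and 2150.74.38 is covered: preferential rate 10.5% applies instead.
The additional-duty order on 2150.74.38 targets Faron, not Drenune; it does not apply.
Duty = ¥511,600.77 × 10.5% = ¥53,718.08.
Total = ¥19,247.65 + ¥53,718.08 = ¥72,965.73.

¥72,965.73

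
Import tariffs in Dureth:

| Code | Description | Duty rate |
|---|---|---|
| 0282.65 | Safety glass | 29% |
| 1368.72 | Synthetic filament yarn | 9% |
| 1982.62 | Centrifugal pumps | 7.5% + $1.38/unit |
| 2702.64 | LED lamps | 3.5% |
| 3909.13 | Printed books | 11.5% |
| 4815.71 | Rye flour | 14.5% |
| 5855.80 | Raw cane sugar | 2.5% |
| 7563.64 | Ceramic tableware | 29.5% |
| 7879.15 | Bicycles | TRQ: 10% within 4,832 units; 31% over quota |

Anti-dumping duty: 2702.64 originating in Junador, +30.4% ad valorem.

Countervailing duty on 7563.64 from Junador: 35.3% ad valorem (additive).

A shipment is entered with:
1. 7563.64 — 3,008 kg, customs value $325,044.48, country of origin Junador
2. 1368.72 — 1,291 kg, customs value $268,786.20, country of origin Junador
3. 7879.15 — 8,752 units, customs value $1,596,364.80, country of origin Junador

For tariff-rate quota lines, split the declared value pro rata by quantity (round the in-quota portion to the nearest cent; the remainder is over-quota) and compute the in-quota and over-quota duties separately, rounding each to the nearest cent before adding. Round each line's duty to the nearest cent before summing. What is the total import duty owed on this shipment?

$544,607.74

Line 1 (7563.64, Junador, 3,008 kg, $325,044.48):
Base rate for 7563.64 is 29.5%.
Additional duty on 7563.64 from Junador: +35.3%. Applied ad valorem rate: 29.5% + 35.3% = 64.8%.
Duty = $325,044.48 × 64.8% = $210,628.82.
Line 2 (1368.72, Junador, 1,291 kg, $268,786.20):
Base rate for 1368.72 is 9%.
Duty = $268,786.20 × 9% = $24,190.76.
Line 3 (7879.15, Junador, 8,752 units, $1,596,364.80):
Code 7879.15 is under a tariff-rate quota (threshold 4,832 units). In-quota: 4,832 units at 10%; over-quota: 3,920 units at 31%.
Pro-rata value split: in-quota = $1,596,364.80 × 4,832/8,752 = $881,356.80; over-quota = $1,596,364.80 − $881,356.80 = $715,008.00.
In-quota duty = $881,356.80 × 10% = $88,135.68. Over-quota duty = $715,008.00 × 31% = $221,652.48.
Line duty = $88,135.68 + $221,652.48 = $309,788.16.
Total = $210,628.82 + $24,190.76 + $309,788.16 = $544,607.74.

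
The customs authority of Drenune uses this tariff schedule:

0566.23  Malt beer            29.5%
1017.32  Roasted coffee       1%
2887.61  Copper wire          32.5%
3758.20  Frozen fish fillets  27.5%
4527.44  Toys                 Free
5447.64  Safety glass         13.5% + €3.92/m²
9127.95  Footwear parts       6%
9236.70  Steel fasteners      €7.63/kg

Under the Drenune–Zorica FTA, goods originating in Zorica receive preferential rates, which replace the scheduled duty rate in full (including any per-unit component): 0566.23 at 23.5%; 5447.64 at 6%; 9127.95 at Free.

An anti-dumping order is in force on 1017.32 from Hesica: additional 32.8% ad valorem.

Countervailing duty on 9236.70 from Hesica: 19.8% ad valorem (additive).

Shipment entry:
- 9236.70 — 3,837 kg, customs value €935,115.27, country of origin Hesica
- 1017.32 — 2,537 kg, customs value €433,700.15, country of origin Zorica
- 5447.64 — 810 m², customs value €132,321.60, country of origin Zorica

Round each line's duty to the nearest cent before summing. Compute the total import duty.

Line 1 (9236.70, Hesica, 3,837 kg, €935,115.27):
Base rate for 9236.70 is €7.63/kg.
Additional duty on 9236.70 from Hesica: +19.8% ad valorem. Applied ad valorem rate = 19.8%.
Duty = €935,115.27 × 19.8% + 3,837 × €7.63 = €214,429.13.
Line 2 (1017.32, Zorica, 2,537 kg, €433,700.15):
Base rate for 1017.32 is 1%.
Origin Zorica is the FTA partner but 1017.32 is not on the preference list; base rate stands.
The additional-duty order on 1017.32 targets Hesica, not Zorica; it does not apply.
Duty = €433,700.15 × 1% = €4,337.00.
Line 3 (5447.64, Zorica, 810 m², €132,321.60):
Base rate for 5447.64 is 13.5% + €3.92/m².
Origin Zorica qualifies under the Drenune–Zorica agreement and 5447.64 is covered: preferential rate 6% applies instead.
Duty = €132,321.60 × 6% = €7,939.30.
Total = €214,429.13 + €4,337.00 + €7,939.30 = €226,705.43.

€226,705.43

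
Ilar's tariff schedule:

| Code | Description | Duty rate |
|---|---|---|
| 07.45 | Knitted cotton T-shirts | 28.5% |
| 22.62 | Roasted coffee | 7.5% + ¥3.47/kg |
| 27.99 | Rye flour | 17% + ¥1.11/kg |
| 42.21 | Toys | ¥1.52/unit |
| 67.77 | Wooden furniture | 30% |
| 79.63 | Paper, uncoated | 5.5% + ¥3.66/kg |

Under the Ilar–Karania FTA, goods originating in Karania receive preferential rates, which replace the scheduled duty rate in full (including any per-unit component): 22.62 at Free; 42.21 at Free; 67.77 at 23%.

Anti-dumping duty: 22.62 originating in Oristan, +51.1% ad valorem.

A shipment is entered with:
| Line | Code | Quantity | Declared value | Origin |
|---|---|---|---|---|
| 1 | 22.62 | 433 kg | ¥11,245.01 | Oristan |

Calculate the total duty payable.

Line 1 (22.62, Oristan, 433 kg, ¥11,245.01):
Base rate for 22.62 is 7.5% + ¥3.47/kg.
22.62 has an FTA preferential rate, but origin Oristan is not Karania; base rate stands.
Additional duty on 22.62 from Oristan: +51.1%. Applied ad valorem rate: 7.5% + 51.1% = 58.6%.
Duty = ¥11,245.01 × 58.6% + 433 × ¥3.47 = ¥8,092.09.

¥8,092.09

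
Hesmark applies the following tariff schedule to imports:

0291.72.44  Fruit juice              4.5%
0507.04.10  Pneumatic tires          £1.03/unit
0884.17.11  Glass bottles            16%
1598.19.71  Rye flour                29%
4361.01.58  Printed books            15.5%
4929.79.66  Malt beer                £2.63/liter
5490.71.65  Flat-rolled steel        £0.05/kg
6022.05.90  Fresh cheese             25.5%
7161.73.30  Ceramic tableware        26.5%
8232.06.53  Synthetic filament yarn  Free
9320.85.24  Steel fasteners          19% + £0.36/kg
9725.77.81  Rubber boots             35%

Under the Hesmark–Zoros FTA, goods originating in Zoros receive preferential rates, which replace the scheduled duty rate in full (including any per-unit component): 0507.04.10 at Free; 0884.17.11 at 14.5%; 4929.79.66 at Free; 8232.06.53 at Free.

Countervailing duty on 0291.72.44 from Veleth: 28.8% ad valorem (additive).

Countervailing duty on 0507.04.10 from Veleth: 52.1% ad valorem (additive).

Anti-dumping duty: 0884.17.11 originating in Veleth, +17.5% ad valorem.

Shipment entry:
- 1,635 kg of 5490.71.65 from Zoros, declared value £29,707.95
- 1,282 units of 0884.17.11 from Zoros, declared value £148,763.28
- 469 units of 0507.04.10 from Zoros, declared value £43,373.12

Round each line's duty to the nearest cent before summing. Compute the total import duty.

£21,652.43

Line 1 (5490.71.65, Zoros, 1,635 kg, £29,707.95):
Base rate for 5490.71.65 is £0.05/kg.
Origin Zoros is the FTA partner but 5490.71.65 is not on the preference list; base rate stands.
Duty = 1,635 × £0.05 = £81.75.
Line 2 (0884.17.11, Zoros, 1,282 units, £148,763.28):
Base rate for 0884.17.11 is 16%.
Origin Zoros qualifies under the Hesmark–Zoros agreement and 0884.17.11 is covered: preferential rate 14.5% applies instead.
The additional-duty order on 0884.17.11 targets Veleth, not Zoros; it does not apply.
Duty = £148,763.28 × 14.5% = £21,570.68.
Line 3 (0507.04.10, Zoros, 469 units, £43,373.12):
Base rate for 0507.04.10 is £1.03/unit.
Origin Zoros qualifies under the Hesmark–Zoros agreement and 0507.04.10 is covered: preferential rate Free applies instead.
The additional-duty order on 0507.04.10 targets Veleth, not Zoros; it does not apply.
Duty = £43,373.12 × 0% = £0.00.
Total = £81.75 + £21,570.68 + £0.00 = £21,652.43.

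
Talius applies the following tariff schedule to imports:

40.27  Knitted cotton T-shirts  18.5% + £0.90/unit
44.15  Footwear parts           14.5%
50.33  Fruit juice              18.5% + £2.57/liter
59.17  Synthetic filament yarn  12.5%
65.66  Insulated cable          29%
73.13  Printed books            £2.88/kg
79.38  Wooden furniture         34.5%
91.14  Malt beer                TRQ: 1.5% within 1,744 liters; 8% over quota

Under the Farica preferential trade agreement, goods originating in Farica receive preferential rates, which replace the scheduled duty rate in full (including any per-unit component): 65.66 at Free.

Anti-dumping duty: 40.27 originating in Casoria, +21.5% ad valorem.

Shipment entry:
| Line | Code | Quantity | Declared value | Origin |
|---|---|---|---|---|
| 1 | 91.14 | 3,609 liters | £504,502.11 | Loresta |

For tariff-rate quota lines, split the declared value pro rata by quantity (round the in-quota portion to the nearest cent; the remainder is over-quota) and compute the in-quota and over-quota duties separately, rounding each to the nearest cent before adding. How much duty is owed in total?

£24,513.58

Line 1 (91.14, Loresta, 3,609 liters, £504,502.11):
Code 91.14 is under a tariff-rate quota (threshold 1,744 liters). In-quota: 1,744 liters at 1.5%; over-quota: 1,865 liters at 8%.
Pro-rata value split: in-quota = £504,502.11 × 1,744/3,609 = £243,793.76; over-quota = £504,502.11 − £243,793.76 = £260,708.35.
In-quota duty = £243,793.76 × 1.5% = £3,656.91. Over-quota duty = £260,708.35 × 8% = £20,856.67.
Line duty = £3,656.91 + £20,856.67 = £24,513.58.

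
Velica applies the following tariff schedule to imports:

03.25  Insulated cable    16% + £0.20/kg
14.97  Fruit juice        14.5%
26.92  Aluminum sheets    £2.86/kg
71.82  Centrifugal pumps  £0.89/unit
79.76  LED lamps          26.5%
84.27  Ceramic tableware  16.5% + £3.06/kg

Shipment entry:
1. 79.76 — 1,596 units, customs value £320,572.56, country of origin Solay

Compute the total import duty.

£84,951.73

Line 1 (79.76, Solay, 1,596 units, £320,572.56):
Base rate for 79.76 is 26.5%.
Duty = £320,572.56 × 26.5% = £84,951.73.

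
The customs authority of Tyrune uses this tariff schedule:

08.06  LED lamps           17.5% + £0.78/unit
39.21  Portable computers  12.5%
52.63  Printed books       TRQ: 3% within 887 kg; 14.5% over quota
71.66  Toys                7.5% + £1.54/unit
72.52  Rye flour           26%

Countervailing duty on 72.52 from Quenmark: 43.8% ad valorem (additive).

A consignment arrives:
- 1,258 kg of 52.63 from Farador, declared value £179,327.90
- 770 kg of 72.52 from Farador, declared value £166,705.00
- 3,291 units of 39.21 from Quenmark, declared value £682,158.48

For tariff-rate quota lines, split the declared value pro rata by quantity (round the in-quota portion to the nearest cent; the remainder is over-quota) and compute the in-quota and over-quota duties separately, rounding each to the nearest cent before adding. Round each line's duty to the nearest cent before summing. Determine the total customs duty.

Line 1 (52.63, Farador, 1,258 kg, £179,327.90):
Code 52.63 is under a tariff-rate quota (threshold 887 kg). In-quota: 887 kg at 3%; over-quota: 371 kg at 14.5%.
Pro-rata value split: in-quota = £179,327.90 × 887/1,258 = £126,441.85; over-quota = £179,327.90 − £126,441.85 = £52,886.05.
In-quota duty = £126,441.85 × 3% = £3,793.26. Over-quota duty = £52,886.05 × 14.5% = £7,668.48.
Line duty = £3,793.26 + £7,668.48 = £11,461.74.
Line 2 (72.52, Farador, 770 kg, £166,705.00):
Base rate for 72.52 is 26%.
The additional-duty order on 72.52 targets Quenmark, not Farador; it does not apply.
Duty = £166,705.00 × 26% = £43,343.30.
Line 3 (39.21, Quenmark, 3,291 units, £682,158.48):
Base rate for 39.21 is 12.5%.
Duty = £682,158.48 × 12.5% = £85,269.81.
Total = £11,461.74 + £43,343.30 + £85,269.81 = £140,074.85.

£140,074.85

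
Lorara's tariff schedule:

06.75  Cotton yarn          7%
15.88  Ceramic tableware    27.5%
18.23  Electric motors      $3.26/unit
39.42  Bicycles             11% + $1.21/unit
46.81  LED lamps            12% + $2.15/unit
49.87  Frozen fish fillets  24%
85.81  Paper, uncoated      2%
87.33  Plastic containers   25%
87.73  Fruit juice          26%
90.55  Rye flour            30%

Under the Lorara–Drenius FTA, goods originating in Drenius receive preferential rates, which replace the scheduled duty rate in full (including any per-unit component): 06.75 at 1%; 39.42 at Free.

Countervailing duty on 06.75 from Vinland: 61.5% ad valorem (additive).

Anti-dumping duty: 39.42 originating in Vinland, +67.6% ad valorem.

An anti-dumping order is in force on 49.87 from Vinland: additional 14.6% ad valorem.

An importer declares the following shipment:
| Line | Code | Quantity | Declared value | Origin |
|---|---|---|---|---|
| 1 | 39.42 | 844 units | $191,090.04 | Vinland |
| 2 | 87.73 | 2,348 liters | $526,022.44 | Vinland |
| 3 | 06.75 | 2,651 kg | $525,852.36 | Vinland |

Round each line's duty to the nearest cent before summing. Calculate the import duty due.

Line 1 (39.42, Vinland, 844 units, $191,090.04):
Base rate for 39.42 is 11% + $1.21/unit.
39.42 has an FTA preferential rate, but origin Vinland is not Drenius; base rate stands.
Additional duty on 39.42 from Vinland: +67.6%. Applied ad valorem rate: 11% + 67.6% = 78.6%.
Duty = $191,090.04 × 78.6% + 844 × $1.21 = $151,218.01.
Line 2 (87.73, Vinland, 2,348 liters, $526,022.44):
Base rate for 87.73 is 26%.
Duty = $526,022.44 × 26% = $136,765.83.
Line 3 (06.75, Vinland, 2,651 kg, $525,852.36):
Base rate for 06.75 is 7%.
06.75 has an FTA preferential rate, but origin Vinland is not Drenius; base rate stands.
Additional duty on 06.75 from Vinland: +61.5%. Applied ad valorem rate: 7% + 61.5% = 68.5%.
Duty = $525,852.36 × 68.5% = $360,208.87.
Total = $151,218.01 + $136,765.83 + $360,208.87 = $648,192.71.

$648,192.71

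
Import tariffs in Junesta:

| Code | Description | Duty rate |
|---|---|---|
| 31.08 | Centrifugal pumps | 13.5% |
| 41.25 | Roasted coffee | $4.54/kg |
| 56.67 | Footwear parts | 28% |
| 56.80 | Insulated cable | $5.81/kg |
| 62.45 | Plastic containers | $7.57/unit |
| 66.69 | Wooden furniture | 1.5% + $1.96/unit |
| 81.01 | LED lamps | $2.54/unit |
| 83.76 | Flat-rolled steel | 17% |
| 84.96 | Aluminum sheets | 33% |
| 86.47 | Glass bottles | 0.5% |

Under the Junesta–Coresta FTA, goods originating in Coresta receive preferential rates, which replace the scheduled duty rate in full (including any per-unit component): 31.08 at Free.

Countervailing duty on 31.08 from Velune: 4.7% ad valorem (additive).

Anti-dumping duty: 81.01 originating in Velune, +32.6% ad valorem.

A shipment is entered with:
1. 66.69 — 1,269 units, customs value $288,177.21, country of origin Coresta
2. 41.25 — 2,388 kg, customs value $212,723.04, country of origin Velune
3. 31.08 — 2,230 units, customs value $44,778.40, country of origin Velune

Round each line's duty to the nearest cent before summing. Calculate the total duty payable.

Line 1 (66.69, Coresta, 1,269 units, $288,177.21):
Base rate for 66.69 is 1.5% + $1.96/unit.
Origin Coresta is the FTA partner but 66.69 is not on the preference list; base rate stands.
Duty = $288,177.21 × 1.5% + 1,269 × $1.96 = $6,809.90.
Line 2 (41.25, Velune, 2,388 kg, $212,723.04):
Base rate for 41.25 is $4.54/kg.
Duty = 2,388 × $4.54 = $10,841.52.
Line 3 (31.08, Velune, 2,230 units, $44,778.40):
Base rate for 31.08 is 13.5%.
31.08 has an FTA preferential rate, but origin Velune is not Coresta; base rate stands.
Additional duty on 31.08 from Velune: +4.7%. Applied ad valorem rate: 13.5% + 4.7% = 18.2%.
Duty = $44,778.40 × 18.2% = $8,149.67.
Total = $6,809.90 + $10,841.52 + $8,149.67 = $25,801.09.

$25,801.09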